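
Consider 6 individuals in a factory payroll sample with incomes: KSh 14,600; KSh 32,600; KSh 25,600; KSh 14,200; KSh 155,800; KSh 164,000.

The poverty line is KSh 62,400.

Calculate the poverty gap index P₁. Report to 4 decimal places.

Below the line: KSh 14,200, KSh 14,600, KSh 25,600, KSh 32,600 (q = 4 of N = 6).
Gap ratios (z−y)/z: (62400−14200)/62400 = 0.7724; (62400−14600)/62400 = 0.7660; (62400−25600)/62400 = 0.5897; (62400−32600)/62400 = 0.4776.
Sum of shortfalls = 2.605769; P₁ averages over all N: 2.605769 / 6 = 0.4343.

0.4343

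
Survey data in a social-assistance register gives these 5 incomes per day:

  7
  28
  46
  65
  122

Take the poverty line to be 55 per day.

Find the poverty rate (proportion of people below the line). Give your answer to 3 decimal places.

3 of the 5 people have income below 55.
H = 3/5 = 0.600.

0.600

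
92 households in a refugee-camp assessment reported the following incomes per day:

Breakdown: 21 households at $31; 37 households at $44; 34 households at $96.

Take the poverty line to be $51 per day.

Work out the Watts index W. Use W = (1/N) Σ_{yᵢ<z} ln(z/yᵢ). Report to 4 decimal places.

Below z: 21×$31, 37×$44 (q = 58 of N = 92).
ln(z/y) terms: ln(51/31) = 0.4978 (×21); ln(51/44) = 0.1476 (×37).
W = 15.917139 / 92 = 0.1730.

0.1730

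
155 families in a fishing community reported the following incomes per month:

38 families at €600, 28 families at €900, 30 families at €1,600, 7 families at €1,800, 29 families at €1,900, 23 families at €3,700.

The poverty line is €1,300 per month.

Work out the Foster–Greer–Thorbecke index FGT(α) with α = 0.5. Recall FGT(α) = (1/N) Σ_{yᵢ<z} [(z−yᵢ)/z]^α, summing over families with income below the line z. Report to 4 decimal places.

Below the line: 38×€600, 28×€900 (q = 66 of N = 155).
Relative gaps: (1300−600)/1300 = 0.5385 (×38); (1300−900)/1300 = 0.3077 (×28).
Raised to α = 0.5: 0.73380 (×38); 0.55470 (×28).
Sum = 43.415982; FGT(0.5) = 43.415982 / 155 = 0.2801.

0.2801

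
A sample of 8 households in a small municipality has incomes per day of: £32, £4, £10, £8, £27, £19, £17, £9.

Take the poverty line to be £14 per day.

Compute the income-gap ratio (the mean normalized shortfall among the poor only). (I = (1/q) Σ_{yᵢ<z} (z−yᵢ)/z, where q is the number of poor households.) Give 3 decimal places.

Below the line: £4, £8, £9, £10 (q = 4 of N = 8).
Shortfall ratios (z−y)/z: 0.7143, 0.4286, 0.3571, 0.2857; sum = 1.785714.
I averages over the q = 4 poor units only: 1.785714 / 4 = 0.446.

0.446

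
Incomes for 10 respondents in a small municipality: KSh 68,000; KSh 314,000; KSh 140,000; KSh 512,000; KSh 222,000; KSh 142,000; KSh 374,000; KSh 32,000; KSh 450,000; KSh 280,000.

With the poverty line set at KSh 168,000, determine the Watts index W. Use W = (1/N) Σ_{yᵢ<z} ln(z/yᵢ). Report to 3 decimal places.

Below the line: KSh 32,000, KSh 68,000, KSh 140,000, KSh 142,000 (q = 4 of N = 10).
Log shortfalls: ln(168000/32000) = 1.6582; ln(168000/68000) = 0.9045; ln(168000/140000) = 0.1823; ln(168000/142000) = 0.1681.
W = 2.913143 / 10 = 0.291.

0.291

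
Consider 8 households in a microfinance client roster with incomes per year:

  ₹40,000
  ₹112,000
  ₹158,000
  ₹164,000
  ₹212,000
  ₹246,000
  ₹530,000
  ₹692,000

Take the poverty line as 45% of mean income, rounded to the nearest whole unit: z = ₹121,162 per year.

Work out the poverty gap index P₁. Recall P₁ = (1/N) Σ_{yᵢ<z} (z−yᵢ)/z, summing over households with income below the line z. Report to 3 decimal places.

0.093

Incomes under z: ₹40,000, ₹112,000 (q = 2 of N = 8).
Normalized shortfalls: (121162−40000)/121162 = 0.6699; (121162−112000)/121162 = 0.0756.
Σ = 0.745481. Dividing by the full population N = 8 gives P₁ = 0.093.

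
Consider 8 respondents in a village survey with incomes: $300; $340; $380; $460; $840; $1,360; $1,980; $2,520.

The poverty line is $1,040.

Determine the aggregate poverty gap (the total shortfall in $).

Below z: $300, $340, $380, $460, $840 (q = 5 of N = 8).
Individual gaps: 1040−300 = 740; 1040−340 = 700; 1040−380 = 660; 1040−460 = 580; 1040−840 = 200.
Aggregate gap = $2,880.

$2,880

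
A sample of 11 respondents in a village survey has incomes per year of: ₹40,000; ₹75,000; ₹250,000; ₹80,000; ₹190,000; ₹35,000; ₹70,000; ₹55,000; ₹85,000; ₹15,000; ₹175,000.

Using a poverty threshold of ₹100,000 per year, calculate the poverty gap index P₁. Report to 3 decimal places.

Below the line: ₹15,000, ₹35,000, ₹40,000, ₹55,000, ₹70,000, ₹75,000, ₹80,000, ₹85,000 (q = 8 of N = 11).
Normalized shortfalls: (100000−15000)/100000 = 0.8500; (100000−35000)/100000 = 0.6500; (100000−40000)/100000 = 0.6000; (100000−55000)/100000 = 0.4500; (100000−70000)/100000 = 0.3000; (100000−75000)/100000 = 0.2500; (100000−80000)/100000 = 0.2000; (100000−85000)/100000 = 0.1500.
Σ = 3.450000. Dividing by the full population N = 11 gives P₁ = 0.314.

0.314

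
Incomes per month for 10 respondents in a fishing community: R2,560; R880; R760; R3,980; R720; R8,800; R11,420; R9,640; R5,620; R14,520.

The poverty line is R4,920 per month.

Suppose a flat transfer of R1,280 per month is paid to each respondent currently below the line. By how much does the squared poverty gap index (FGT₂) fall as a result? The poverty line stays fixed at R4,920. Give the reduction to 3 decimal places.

0.133

Before: below the line — R720, R760, R880, R2,560, R3,980; squared poverty gap index (FGT₂) = 0.23845.
After the R1,280 transfer: below the line — R2,000, R2,040, R2,160, R3,840; squared poverty gap index (FGT₂) = 0.10578.
Reduction = 0.23845 − 0.10578 = 0.133.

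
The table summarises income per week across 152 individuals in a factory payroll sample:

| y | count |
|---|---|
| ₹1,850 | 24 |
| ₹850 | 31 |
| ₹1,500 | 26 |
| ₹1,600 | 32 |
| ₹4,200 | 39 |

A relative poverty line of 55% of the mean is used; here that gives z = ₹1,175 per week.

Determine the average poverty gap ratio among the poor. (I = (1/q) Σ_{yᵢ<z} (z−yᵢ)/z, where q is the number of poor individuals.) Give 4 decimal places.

Below z: 31×₹850 (q = 31 of N = 152).
Relative gaps: 0.2766 (×31); sum = 8.574468.
I averages over the q = 31 poor units only: 8.574468 / 31 = 0.2766.

0.2766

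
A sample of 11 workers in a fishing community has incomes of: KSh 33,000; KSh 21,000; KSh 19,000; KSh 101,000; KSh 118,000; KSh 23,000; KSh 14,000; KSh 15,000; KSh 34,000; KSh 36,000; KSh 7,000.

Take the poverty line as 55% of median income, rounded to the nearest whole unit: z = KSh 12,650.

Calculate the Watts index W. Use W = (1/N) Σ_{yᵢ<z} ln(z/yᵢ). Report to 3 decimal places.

0.054

Below z: KSh 7,000 (q = 1 of N = 11).
Log gaps: ln(12650/7000) = 0.5917.
W = 0.591747 / 11 = 0.054.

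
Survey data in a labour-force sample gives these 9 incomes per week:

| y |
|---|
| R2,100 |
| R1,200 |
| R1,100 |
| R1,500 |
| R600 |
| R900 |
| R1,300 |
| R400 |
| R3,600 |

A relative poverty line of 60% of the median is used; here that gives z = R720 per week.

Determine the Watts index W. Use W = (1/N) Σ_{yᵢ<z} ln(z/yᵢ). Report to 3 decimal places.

0.086

Incomes under z: R400, R600 (q = 2 of N = 9).
Log shortfalls: ln(720/400) = 0.5878; ln(720/600) = 0.1823.
W = 0.770108 / 9 = 0.086.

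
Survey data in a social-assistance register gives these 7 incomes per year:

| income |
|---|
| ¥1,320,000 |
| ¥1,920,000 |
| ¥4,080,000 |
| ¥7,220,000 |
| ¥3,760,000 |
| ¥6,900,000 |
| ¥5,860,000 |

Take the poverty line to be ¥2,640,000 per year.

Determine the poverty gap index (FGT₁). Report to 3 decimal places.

Incomes under z: ¥1,320,000, ¥1,920,000 (q = 2 of N = 7).
Relative gaps: (2640000−1320000)/2640000 = 0.5000; (2640000−1920000)/2640000 = 0.2727.
Sum of shortfalls = 0.772727; P₁ averages over all N: 0.772727 / 7 = 0.110.

0.110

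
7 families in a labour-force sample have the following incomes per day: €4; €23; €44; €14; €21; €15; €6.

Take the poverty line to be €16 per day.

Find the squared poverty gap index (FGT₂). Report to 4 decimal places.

Below z: €4, €6, €14, €15 (q = 4 of N = 7).
Relative gaps: (16−4)/16 = 0.7500; (16−6)/16 = 0.6250; (16−14)/16 = 0.1250; (16−15)/16 = 0.0625.
Squared: 0.5625; 0.3906; 0.0156; 0.0039.
Sum = 0.972656; P₂ = 0.972656 / 7 = 0.1390.

0.1390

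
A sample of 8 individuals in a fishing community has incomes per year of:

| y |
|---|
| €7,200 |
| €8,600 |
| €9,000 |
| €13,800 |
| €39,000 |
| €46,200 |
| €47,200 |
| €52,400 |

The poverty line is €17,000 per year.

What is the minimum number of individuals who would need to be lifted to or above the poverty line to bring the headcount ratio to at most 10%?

4 of the 8 individuals are poor, so H = 4/8 = 0.500.
A headcount ratio of at most 10% allows at most ⌊0.10 × 8⌋ = 0 poor individuals.
So at least 4 − 0 = 4 must be lifted.

4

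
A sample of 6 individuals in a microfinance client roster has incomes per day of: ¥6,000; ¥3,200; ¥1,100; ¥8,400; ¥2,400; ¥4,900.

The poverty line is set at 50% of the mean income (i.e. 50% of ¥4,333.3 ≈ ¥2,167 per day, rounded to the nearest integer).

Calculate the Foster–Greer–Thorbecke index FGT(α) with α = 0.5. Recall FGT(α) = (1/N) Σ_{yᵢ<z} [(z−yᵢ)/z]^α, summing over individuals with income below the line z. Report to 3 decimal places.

0.117

Below the line: ¥1,100 (q = 1 of N = 6).
Shortfall ratios: (2167−1100)/2167 = 0.4924.
Raised to α = 0.5: 0.70170.
Sum = 0.701702; FGT(0.5) = 0.701702 / 6 = 0.117.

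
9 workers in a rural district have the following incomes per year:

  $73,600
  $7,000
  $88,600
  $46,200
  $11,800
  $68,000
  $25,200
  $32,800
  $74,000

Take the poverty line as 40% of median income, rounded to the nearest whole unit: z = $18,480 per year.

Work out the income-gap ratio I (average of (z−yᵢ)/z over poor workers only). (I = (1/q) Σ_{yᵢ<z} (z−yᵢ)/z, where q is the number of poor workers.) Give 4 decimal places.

0.4913

Below z: $7,000, $11,800 (q = 2 of N = 9).
Relative gaps: 0.6212, 0.3615; sum = 0.982684.
The income-gap ratio divides by q (the poor only): 0.982684 / 2 = 0.4913.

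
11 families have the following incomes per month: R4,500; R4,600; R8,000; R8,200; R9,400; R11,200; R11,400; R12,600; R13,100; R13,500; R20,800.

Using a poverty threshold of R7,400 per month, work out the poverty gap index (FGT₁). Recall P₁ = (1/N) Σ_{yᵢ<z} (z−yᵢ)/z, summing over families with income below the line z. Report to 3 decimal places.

Below z: R4,500, R4,600 (q = 2 of N = 11).
Relative gaps: (7400−4500)/7400 = 0.3919; (7400−4600)/7400 = 0.3784.
Σ = 0.770270. Dividing by the full population N = 11 gives P₁ = 0.070.

0.070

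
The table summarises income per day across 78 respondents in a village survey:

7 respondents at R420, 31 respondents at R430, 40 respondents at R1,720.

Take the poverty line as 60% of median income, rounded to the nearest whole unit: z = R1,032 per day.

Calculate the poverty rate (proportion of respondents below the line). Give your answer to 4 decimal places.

38 of the 78 respondents have income below R1,032.
H = 38/78 = 0.4872.

0.4872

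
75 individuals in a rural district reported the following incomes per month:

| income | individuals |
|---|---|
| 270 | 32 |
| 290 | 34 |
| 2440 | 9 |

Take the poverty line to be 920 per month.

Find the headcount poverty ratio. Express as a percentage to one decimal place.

66 of the 75 individuals have income below 920.
H = 66/75 = 88.0%.

88.0%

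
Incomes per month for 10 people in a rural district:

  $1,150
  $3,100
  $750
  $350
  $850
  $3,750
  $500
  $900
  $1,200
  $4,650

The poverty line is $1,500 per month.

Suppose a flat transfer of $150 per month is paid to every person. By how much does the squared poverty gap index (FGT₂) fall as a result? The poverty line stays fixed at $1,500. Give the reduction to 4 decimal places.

Before: below the line — $350, $500, $750, $850, $900, $1,150, $1,200; squared poverty gap index (FGT₂) = 0.172444.
After the $150 transfer: below the line — $500, $650, $900, $1,000, $1,050, $1,300, $1,350; squared poverty gap index (FGT₂) = 0.115444.
Reduction = 0.172444 − 0.115444 = 0.0570.

0.0570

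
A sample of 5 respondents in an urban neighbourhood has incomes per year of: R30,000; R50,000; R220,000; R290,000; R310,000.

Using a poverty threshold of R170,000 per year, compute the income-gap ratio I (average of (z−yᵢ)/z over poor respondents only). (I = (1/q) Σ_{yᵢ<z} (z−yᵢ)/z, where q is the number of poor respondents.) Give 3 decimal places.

0.765

Below z: R30,000, R50,000 (q = 2 of N = 5).
Relative gaps: 0.8235, 0.7059; sum = 1.529412.
The income-gap ratio divides by q (the poor only): 1.529412 / 2 = 0.765.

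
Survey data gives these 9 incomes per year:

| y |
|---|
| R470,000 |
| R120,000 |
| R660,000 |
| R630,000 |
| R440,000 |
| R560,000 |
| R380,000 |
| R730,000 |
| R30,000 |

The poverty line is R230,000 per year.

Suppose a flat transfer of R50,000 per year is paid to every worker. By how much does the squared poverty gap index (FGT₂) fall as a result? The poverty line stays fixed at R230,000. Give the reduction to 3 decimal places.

0.055

Before: below the line — R30,000, R120,000; squared poverty gap index (FGT₂) = 0.10943.
After the R50,000 transfer: below the line — R80,000, R170,000; squared poverty gap index (FGT₂) = 0.05482.
Reduction = 0.10943 − 0.05482 = 0.055.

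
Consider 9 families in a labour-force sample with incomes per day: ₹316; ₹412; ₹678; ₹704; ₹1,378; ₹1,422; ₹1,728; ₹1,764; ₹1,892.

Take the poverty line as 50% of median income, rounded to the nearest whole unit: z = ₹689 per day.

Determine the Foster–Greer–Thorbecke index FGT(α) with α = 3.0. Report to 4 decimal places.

0.0248

Incomes under z: ₹316, ₹412, ₹678 (q = 3 of N = 9).
Shortfall ratios: (689−316)/689 = 0.5414; (689−412)/689 = 0.4020; (689−678)/689 = 0.0160.
Raised to α = 3.0: 0.15866; 0.06498; 0.00000.
Sum = 0.223645; FGT(3.0) = 0.223645 / 9 = 0.0248.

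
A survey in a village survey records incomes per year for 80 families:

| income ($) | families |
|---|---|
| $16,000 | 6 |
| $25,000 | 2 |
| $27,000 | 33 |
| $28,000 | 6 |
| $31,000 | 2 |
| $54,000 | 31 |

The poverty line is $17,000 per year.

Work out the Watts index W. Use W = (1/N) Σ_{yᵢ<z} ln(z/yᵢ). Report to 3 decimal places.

0.005

Incomes under z: 6×$16,000 (q = 6 of N = 80).
ln(z/y) terms: ln(17000/16000) = 0.0606 (×6).
W = 0.363748 / 80 = 0.005.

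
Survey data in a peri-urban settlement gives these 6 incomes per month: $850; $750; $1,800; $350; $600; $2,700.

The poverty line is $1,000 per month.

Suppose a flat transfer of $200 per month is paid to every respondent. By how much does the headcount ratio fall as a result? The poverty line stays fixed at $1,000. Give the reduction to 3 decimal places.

0.167

Before: below the line — $350, $600, $750, $850; headcount ratio = 0.66667.
After the $200 transfer: below the line — $550, $800, $950; headcount ratio = 0.50000.
Reduction = 0.66667 − 0.50000 = 0.167.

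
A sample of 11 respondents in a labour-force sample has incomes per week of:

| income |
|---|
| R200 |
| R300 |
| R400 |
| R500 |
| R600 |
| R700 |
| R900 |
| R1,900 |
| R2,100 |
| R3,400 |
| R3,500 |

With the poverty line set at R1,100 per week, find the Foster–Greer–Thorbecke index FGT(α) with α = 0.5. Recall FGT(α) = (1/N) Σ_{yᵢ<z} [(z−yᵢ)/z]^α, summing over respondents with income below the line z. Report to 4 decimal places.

Poor units: R200, R300, R400, R500, R600, R700, R900 (q = 7 of N = 11).
Shortfall ratios: (1100−200)/1100 = 0.8182; (1100−300)/1100 = 0.7273; (1100−400)/1100 = 0.6364; (1100−500)/1100 = 0.5455; (1100−600)/1100 = 0.4545; (1100−700)/1100 = 0.3636; (1100−900)/1100 = 0.1818.
Raised to α = 0.5: 0.90453; 0.85280; 0.79772; 0.73855; 0.67420; 0.60302; 0.42640.
Sum = 4.997234; FGT(0.5) = 4.997234 / 11 = 0.4543.

0.4543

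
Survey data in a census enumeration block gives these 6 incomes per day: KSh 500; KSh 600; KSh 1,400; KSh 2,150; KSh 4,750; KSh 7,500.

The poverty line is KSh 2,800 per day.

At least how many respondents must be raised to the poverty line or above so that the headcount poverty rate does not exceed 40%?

2

4 of the 6 respondents are poor, so H = 4/6 = 0.667.
A headcount ratio of at most 40% allows at most ⌊0.40 × 6⌋ = 2 poor respondents.
So at least 4 − 2 = 2 must be lifted.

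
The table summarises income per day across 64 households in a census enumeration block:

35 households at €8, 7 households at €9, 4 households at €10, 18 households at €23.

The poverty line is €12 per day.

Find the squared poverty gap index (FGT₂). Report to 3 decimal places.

0.069

Below z: 35×€8, 7×€9, 4×€10 (q = 46 of N = 64).
Shortfall ratios: (12−8)/12 = 0.3333 (×35); (12−9)/12 = 0.2500 (×7); (12−10)/12 = 0.1667 (×4).
Squared: 0.1111 (×35); 0.0625 (×7); 0.0278 (×4).
Sum = 4.437500; P₂ = 4.437500 / 64 = 0.069.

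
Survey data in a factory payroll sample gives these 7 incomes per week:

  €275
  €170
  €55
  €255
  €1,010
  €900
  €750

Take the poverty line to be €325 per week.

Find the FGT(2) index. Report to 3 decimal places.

0.141

Poor units: €55, €170, €255, €275 (q = 4 of N = 7).
Shortfall ratios: (325−55)/325 = 0.8308; (325−170)/325 = 0.4769; (325−255)/325 = 0.2154; (325−275)/325 = 0.1538.
Squared: 0.6902; 0.2275; 0.0464; 0.0237.
Sum = 0.987692; P₂ = 0.987692 / 7 = 0.141.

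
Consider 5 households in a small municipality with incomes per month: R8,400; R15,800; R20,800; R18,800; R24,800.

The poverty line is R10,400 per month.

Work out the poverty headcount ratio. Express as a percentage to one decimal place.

20.0%

1 of the 5 households have income below R10,400.
H = 1/5 = 20.0%.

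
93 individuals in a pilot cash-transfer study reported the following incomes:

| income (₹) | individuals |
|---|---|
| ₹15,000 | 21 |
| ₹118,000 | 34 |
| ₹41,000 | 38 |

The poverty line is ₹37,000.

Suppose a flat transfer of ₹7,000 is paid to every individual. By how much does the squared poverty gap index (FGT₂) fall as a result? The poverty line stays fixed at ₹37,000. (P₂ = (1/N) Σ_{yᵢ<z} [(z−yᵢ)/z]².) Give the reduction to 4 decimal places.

Before: below the line — 21×₹15,000; squared poverty gap index (FGT₂) = 0.079832.
After the ₹7,000 transfer: below the line — 21×₹22,000; squared poverty gap index (FGT₂) = 0.037112.
Reduction = 0.079832 − 0.037112 = 0.0427.

0.0427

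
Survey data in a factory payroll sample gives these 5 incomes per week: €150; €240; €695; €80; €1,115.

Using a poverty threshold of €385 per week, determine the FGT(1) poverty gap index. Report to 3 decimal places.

0.356

Incomes under z: €80, €150, €240 (q = 3 of N = 5).
Shortfall ratios: (385−80)/385 = 0.7922; (385−150)/385 = 0.6104; (385−240)/385 = 0.3766.
Σ = 1.779221. Dividing by the full population N = 5 gives P₁ = 0.356.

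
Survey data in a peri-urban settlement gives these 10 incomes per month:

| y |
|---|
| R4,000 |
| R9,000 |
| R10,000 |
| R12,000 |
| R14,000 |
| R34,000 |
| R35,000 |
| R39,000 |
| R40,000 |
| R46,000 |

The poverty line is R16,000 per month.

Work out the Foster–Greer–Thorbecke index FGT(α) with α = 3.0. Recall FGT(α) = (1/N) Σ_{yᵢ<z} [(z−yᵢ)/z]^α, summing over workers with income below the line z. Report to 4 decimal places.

0.0576

Poor units: R4,000, R9,000, R10,000, R12,000, R14,000 (q = 5 of N = 10).
Relative gaps: (16000−4000)/16000 = 0.7500; (16000−9000)/16000 = 0.4375; (16000−10000)/16000 = 0.3750; (16000−12000)/16000 = 0.2500; (16000−14000)/16000 = 0.1250.
Raised to α = 3.0: 0.42188; 0.08374; 0.05273; 0.01562; 0.00195.
Sum = 0.575928; FGT(3.0) = 0.575928 / 10 = 0.0576.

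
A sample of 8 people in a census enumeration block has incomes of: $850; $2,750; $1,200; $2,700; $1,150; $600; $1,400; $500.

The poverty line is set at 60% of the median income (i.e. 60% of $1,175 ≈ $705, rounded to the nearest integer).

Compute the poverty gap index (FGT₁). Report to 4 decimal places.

0.0550

Below z: $500, $600 (q = 2 of N = 8).
Shortfall ratios: (705−500)/705 = 0.2908; (705−600)/705 = 0.1489.
Σ = 0.439716. Dividing by the full population N = 8 gives P₁ = 0.0550.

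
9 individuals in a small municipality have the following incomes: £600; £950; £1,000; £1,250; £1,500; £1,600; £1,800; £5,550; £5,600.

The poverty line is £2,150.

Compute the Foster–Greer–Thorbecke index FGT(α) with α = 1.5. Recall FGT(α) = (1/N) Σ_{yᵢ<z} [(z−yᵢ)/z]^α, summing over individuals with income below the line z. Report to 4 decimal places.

0.2280

Incomes under z: £600, £950, £1,000, £1,250, £1,500, £1,600, £1,800 (q = 7 of N = 9).
Shortfall ratios: (2150−600)/2150 = 0.7209; (2150−950)/2150 = 0.5581; (2150−1000)/2150 = 0.5349; (2150−1250)/2150 = 0.4186; (2150−1500)/2150 = 0.3023; (2150−1600)/2150 = 0.2558; (2150−1800)/2150 = 0.1628.
Raised to α = 1.5: 0.61212; 0.41698; 0.39119; 0.27084; 0.16623; 0.12939; 0.06568.
Sum = 2.052429; FGT(1.5) = 2.052429 / 9 = 0.2280.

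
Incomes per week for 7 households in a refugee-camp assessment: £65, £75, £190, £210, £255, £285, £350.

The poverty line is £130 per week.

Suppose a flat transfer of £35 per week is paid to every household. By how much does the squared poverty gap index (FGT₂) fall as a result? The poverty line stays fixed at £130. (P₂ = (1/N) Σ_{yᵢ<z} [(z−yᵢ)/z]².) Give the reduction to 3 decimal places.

0.050

Before: below the line — £65, £75; squared poverty gap index (FGT₂) = 0.06128.
After the £35 transfer: below the line — £100, £110; squared poverty gap index (FGT₂) = 0.01099.
Reduction = 0.06128 − 0.01099 = 0.050.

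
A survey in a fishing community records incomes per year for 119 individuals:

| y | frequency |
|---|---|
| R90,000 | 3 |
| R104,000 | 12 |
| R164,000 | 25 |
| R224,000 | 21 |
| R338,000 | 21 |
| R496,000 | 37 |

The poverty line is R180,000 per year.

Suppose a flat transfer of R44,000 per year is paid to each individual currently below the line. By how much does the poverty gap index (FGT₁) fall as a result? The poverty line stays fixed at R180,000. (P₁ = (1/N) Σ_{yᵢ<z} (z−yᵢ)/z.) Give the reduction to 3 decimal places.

Before: below the line — 3×R90,000, 12×R104,000, 25×R164,000; poverty gap index (FGT₁) = 0.07386.
After the R44,000 transfer: below the line — 3×R134,000, 12×R148,000; poverty gap index (FGT₁) = 0.02437.
Reduction = 0.07386 − 0.02437 = 0.049.

0.049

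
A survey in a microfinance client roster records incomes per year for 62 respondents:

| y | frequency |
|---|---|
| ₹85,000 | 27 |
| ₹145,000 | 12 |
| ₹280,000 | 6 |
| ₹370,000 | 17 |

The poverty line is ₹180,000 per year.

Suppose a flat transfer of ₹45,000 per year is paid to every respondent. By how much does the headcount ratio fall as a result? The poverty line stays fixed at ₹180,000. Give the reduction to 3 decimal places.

0.194

Before: below the line — 27×₹85,000, 12×₹145,000; headcount ratio = 0.62903.
After the ₹45,000 transfer: below the line — 27×₹130,000; headcount ratio = 0.43548.
Reduction = 0.62903 − 0.43548 = 0.194.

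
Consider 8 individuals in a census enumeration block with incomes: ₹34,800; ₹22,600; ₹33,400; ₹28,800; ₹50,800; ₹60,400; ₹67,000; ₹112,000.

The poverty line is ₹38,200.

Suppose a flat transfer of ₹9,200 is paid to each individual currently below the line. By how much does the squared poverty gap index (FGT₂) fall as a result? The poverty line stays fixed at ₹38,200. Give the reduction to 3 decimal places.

Before: below the line — ₹22,600, ₹28,800, ₹33,400, ₹34,800; squared poverty gap index (FGT₂) = 0.03138.
After the ₹9,200 transfer: below the line — ₹31,800, ₹38,000; squared poverty gap index (FGT₂) = 0.00351.
Reduction = 0.03138 − 0.00351 = 0.028.

0.028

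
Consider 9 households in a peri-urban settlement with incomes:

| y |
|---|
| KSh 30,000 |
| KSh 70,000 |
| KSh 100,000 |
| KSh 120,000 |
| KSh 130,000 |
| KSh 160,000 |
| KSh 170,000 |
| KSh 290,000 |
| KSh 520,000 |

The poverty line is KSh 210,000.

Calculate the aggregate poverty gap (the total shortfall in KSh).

KSh 690,000

Below z: KSh 30,000, KSh 70,000, KSh 100,000, KSh 120,000, KSh 130,000, KSh 160,000, KSh 170,000 (q = 7 of N = 9).
Individual gaps: 210000−30000 = 180000; 210000−70000 = 140000; 210000−100000 = 110000; 210000−120000 = 90000; 210000−130000 = 80000; 210000−160000 = 50000; 210000−170000 = 40000.
Aggregate gap = KSh 690,000.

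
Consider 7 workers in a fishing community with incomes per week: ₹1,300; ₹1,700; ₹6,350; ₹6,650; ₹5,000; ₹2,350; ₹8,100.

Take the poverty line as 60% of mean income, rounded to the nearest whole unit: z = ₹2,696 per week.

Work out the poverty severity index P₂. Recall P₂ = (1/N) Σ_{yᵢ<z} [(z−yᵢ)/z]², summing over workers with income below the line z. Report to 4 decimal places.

Poor units: ₹1,300, ₹1,700, ₹2,350 (q = 3 of N = 7).
Normalized shortfalls: (2696−1300)/2696 = 0.5178; (2696−1700)/2696 = 0.3694; (2696−2350)/2696 = 0.1283.
Squared: 0.2681; 0.1365; 0.0165.
Sum = 0.421075; P₂ = 0.421075 / 7 = 0.0602.

0.0602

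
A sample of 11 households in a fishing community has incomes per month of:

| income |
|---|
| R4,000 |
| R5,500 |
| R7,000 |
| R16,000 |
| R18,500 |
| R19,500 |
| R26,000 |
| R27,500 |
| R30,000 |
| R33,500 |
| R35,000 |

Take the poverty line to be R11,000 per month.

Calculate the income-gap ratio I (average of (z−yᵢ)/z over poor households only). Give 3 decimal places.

0.500

Below z: R4,000, R5,500, R7,000 (q = 3 of N = 11).
Shortfall ratios (z−y)/z: 0.6364, 0.5000, 0.3636; sum = 1.500000.
I averages over the q = 3 poor units only: 1.500000 / 3 = 0.500.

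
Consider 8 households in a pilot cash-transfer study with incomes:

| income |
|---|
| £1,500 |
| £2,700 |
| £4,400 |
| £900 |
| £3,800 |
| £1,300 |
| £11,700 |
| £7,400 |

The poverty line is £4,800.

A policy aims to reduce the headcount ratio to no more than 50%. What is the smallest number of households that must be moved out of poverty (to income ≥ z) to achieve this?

2

Currently q = 6 of N = 8 are below the line (H = 0.750).
A headcount ratio of at most 50% allows at most ⌊0.50 × 8⌋ = 4 poor households.
So at least 6 − 4 = 2 must be lifted.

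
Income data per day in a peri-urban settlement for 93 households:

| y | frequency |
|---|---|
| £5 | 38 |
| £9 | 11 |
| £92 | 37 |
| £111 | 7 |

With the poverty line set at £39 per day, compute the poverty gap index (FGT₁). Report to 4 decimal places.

Incomes under z: 38×£5, 11×£9 (q = 49 of N = 93).
Normalized shortfalls: (39−5)/39 = 0.8718 (×38); (39−9)/39 = 0.7692 (×11).
Sum of shortfalls = 41.589744; P₁ averages over all N: 41.589744 / 93 = 0.4472.

0.4472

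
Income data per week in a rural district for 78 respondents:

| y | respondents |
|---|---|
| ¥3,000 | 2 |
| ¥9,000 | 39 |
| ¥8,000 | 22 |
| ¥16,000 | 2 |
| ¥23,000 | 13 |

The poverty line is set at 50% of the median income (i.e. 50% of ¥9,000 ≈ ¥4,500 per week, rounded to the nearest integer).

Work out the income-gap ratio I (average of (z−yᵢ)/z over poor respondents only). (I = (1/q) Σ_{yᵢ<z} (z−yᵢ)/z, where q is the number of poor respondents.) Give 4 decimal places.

Poor units: 2×¥3,000 (q = 2 of N = 78).
Relative gaps: 0.3333 (×2); sum = 0.666667.
The income-gap ratio divides by q (the poor only): 0.666667 / 2 = 0.3333.

0.3333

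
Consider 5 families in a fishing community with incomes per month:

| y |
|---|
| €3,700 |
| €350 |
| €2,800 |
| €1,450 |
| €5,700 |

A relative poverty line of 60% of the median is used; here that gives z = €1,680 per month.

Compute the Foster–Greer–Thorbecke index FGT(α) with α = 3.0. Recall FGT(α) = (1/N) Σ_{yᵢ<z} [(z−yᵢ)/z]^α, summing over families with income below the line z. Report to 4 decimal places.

Poor units: €350, €1,450 (q = 2 of N = 5).
Relative gaps: (1680−350)/1680 = 0.7917; (1680−1450)/1680 = 0.1369.
Raised to α = 3.0: 0.49617; 0.00257.
Sum = 0.498732; FGT(3.0) = 0.498732 / 5 = 0.0997.

0.0997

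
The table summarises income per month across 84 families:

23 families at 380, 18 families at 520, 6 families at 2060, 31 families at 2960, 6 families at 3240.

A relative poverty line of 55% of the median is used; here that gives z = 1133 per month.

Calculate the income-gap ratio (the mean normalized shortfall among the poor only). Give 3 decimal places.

Below the line: 23×380, 18×520 (q = 41 of N = 84).
Relative gaps: 0.6646 (×23), 0.5410 (×18); sum = 25.024713.
I averages over the q = 41 poor units only: 25.024713 / 41 = 0.610.

0.610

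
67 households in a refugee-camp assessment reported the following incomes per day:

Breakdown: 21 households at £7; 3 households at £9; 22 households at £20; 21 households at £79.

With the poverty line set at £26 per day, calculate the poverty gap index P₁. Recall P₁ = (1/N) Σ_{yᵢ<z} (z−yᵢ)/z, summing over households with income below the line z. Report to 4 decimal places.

Poor units: 21×£7, 3×£9, 22×£20 (q = 46 of N = 67).
Normalized shortfalls: (26−7)/26 = 0.7308 (×21); (26−9)/26 = 0.6538 (×3); (26−20)/26 = 0.2308 (×22).
Σ = 22.384615. Dividing by the full population N = 67 gives P₁ = 0.3341.

0.3341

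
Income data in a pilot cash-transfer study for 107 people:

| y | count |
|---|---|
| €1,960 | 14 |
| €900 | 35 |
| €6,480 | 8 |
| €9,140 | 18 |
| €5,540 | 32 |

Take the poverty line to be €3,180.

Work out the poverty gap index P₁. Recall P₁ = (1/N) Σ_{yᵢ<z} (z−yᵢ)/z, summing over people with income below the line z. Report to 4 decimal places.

0.2847

Below the line: 35×€900, 14×€1,960 (q = 49 of N = 107).
Normalized shortfalls: (3180−900)/3180 = 0.7170 (×35); (3180−1960)/3180 = 0.3836 (×14).
Σ = 30.465409. Dividing by the full population N = 107 gives P₁ = 0.2847.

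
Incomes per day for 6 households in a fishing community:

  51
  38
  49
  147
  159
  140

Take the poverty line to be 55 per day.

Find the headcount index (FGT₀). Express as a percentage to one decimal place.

50.0%

3 of the 6 households have income below 55.
H = 3/6 = 50.0%.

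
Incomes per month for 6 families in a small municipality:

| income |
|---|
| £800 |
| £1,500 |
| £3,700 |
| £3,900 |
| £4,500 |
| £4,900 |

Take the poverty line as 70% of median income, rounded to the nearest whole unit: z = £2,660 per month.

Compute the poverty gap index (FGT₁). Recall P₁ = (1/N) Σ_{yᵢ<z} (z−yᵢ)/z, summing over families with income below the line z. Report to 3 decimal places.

Poor units: £800, £1,500 (q = 2 of N = 6).
Normalized shortfalls: (2660−800)/2660 = 0.6992; (2660−1500)/2660 = 0.4361.
Sum of shortfalls = 1.135338; P₁ averages over all N: 1.135338 / 6 = 0.189.

0.189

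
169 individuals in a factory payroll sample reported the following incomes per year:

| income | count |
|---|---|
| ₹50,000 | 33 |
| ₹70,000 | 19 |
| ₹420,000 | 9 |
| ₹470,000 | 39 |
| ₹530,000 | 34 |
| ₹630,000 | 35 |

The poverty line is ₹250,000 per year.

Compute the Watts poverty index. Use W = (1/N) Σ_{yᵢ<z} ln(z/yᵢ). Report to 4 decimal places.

0.4574

Poor units: 33×₹50,000, 19×₹70,000 (q = 52 of N = 169).
Log gaps: ln(250000/50000) = 1.6094 (×33); ln(250000/70000) = 1.2730 (×19).
W = 77.297799 / 169 = 0.4574.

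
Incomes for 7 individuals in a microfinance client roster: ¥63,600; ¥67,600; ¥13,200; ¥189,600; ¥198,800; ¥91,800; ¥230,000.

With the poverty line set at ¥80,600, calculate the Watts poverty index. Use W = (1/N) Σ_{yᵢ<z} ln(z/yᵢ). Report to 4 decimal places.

0.3174

Below the line: ¥13,200, ¥63,600, ¥67,600 (q = 3 of N = 7).
ln(z/y) terms: ln(80600/13200) = 1.8093; ln(80600/63600) = 0.2369; ln(80600/67600) = 0.1759.
W = 2.222058 / 7 = 0.3174.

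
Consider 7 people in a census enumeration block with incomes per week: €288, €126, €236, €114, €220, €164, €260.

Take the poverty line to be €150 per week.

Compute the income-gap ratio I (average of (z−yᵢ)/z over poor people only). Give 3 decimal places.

Incomes under z: €114, €126 (q = 2 of N = 7).
Relative gaps: 0.2400, 0.1600; sum = 0.400000.
I averages over the q = 2 poor units only: 0.400000 / 2 = 0.200.

0.200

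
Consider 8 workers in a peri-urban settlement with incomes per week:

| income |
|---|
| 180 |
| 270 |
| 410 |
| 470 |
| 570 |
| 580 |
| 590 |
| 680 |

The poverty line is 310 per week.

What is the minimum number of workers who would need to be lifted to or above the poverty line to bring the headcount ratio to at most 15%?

2 of the 8 workers are poor, so H = 2/8 = 0.250.
A headcount ratio of at most 15% allows at most ⌊0.15 × 8⌋ = 1 poor workers.
So at least 2 − 1 = 1 must be lifted.

1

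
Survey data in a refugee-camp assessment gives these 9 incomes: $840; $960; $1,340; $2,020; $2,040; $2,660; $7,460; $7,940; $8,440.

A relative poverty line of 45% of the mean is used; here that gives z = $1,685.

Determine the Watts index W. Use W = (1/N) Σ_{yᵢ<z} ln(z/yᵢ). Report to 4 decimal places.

Below z: $840, $960, $1,340 (q = 3 of N = 9).
ln(z/y) terms: ln(1685/840) = 0.6961; ln(1685/960) = 0.5626; ln(1685/1340) = 0.2291.
W = 1.487802 / 9 = 0.1653.

0.1653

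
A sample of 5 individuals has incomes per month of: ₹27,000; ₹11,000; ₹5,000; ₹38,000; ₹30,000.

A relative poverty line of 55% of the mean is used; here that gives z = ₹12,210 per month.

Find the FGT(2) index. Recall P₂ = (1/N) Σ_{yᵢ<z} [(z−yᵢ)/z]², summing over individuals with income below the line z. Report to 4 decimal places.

Below the line: ₹5,000, ₹11,000 (q = 2 of N = 5).
Shortfall ratios: (12210−5000)/12210 = 0.5905; (12210−11000)/12210 = 0.0991.
Squared: 0.3487; 0.0098.
Sum = 0.358510; P₂ = 0.358510 / 5 = 0.0717.

0.0717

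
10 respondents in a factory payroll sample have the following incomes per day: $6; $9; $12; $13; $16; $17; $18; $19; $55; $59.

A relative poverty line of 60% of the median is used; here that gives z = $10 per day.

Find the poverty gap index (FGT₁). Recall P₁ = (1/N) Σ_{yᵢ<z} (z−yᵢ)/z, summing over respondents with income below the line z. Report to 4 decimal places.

0.0500

Incomes under z: $6, $9 (q = 2 of N = 10).
Gap ratios (z−y)/z: (10−6)/10 = 0.4000; (10−9)/10 = 0.1000.
Sum of shortfalls = 0.500000; P₁ averages over all N: 0.500000 / 10 = 0.0500.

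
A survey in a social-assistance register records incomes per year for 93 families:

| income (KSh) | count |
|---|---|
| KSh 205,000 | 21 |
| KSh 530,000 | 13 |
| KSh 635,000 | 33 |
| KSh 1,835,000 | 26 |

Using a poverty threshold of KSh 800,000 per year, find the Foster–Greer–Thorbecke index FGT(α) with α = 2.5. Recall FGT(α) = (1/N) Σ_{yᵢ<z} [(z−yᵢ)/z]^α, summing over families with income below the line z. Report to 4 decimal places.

Below the line: 21×KSh 205,000, 13×KSh 530,000, 33×KSh 635,000 (q = 67 of N = 93).
Normalized shortfalls: (800000−205000)/800000 = 0.7438 (×21); (800000−530000)/800000 = 0.3375 (×13); (800000−635000)/800000 = 0.2062 (×33).
Raised to α = 2.5: 0.47705 (×21); 0.06617 (×13); 0.01932 (×33).
Sum = 11.515915; FGT(2.5) = 11.515915 / 93 = 0.1238.

0.1238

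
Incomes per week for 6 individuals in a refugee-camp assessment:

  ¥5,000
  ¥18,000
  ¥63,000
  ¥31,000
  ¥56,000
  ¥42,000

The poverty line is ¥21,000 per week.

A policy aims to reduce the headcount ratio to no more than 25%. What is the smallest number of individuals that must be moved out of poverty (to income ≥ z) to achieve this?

1

2 of the 6 individuals are poor, so H = 2/6 = 0.333.
A headcount ratio of at most 25% allows at most ⌊0.25 × 6⌋ = 1 poor individuals.
So at least 2 − 1 = 1 must be lifted.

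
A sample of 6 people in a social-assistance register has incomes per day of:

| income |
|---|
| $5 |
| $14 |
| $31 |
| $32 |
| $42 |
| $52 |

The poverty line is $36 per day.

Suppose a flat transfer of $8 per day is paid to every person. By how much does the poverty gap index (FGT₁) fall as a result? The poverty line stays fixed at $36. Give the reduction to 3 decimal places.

0.116

Before: below the line — $5, $14, $31, $32; poverty gap index (FGT₁) = 0.28704.
After the $8 transfer: below the line — $13, $22; poverty gap index (FGT₁) = 0.17130.
Reduction = 0.28704 − 0.17130 = 0.116.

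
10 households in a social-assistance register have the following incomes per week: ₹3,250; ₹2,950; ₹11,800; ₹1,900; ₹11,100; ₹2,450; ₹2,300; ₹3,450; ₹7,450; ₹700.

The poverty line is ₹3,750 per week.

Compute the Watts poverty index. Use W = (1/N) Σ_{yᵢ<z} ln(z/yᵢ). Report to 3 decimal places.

Incomes under z: ₹700, ₹1,900, ₹2,300, ₹2,450, ₹2,950, ₹3,250, ₹3,450 (q = 7 of N = 10).
Log shortfalls: ln(3750/700) = 1.6784; ln(3750/1900) = 0.6799; ln(3750/2300) = 0.4888; ln(3750/2450) = 0.4257; ln(3750/2950) = 0.2400; ln(3750/3250) = 0.1431; ln(3750/3450) = 0.0834.
W = 3.739280 / 10 = 0.374.

0.374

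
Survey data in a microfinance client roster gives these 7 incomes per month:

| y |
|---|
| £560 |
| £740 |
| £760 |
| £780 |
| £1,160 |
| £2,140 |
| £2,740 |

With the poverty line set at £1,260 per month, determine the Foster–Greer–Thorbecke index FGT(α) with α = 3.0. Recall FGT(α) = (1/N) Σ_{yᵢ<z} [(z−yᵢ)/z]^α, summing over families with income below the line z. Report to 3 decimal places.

0.051

Poor units: £560, £740, £760, £780, £1,160 (q = 5 of N = 7).
Normalized shortfalls: (1260−560)/1260 = 0.5556; (1260−740)/1260 = 0.4127; (1260−760)/1260 = 0.3968; (1260−780)/1260 = 0.3810; (1260−1160)/1260 = 0.0794.
Raised to α = 3.0: 0.17147; 0.07029; 0.06249; 0.05529; 0.00050.
Sum = 0.360032; FGT(3.0) = 0.360032 / 7 = 0.051.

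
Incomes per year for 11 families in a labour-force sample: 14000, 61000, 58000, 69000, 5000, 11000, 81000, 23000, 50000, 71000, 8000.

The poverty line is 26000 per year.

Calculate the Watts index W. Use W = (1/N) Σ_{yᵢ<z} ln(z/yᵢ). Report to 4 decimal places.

Below z: 5000, 8000, 11000, 14000, 23000 (q = 5 of N = 11).
ln(z/y) terms: ln(26000/5000) = 1.6487; ln(26000/8000) = 1.1787; ln(26000/11000) = 0.8602; ln(26000/14000) = 0.6190; ln(26000/23000) = 0.1226.
W = 4.429156 / 11 = 0.4027.

0.4027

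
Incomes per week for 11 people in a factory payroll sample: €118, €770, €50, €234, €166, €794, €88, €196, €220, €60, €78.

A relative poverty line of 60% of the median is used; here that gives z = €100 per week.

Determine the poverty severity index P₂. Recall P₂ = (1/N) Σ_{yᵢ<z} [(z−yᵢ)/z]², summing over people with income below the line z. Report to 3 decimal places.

0.043

Below the line: €50, €60, €78, €88 (q = 4 of N = 11).
Shortfall ratios: (100−50)/100 = 0.5000; (100−60)/100 = 0.4000; (100−78)/100 = 0.2200; (100−88)/100 = 0.1200.
Squared: 0.2500; 0.1600; 0.0484; 0.0144.
Sum = 0.472800; P₂ = 0.472800 / 11 = 0.043.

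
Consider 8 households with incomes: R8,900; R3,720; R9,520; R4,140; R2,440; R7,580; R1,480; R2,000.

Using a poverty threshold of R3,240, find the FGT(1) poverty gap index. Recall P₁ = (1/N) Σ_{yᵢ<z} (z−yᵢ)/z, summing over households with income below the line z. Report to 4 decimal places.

0.1466

Below z: R1,480, R2,000, R2,440 (q = 3 of N = 8).
Shortfall ratios: (3240−1480)/3240 = 0.5432; (3240−2000)/3240 = 0.3827; (3240−2440)/3240 = 0.2469.
Sum of shortfalls = 1.172840; P₁ averages over all N: 1.172840 / 8 = 0.1466.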